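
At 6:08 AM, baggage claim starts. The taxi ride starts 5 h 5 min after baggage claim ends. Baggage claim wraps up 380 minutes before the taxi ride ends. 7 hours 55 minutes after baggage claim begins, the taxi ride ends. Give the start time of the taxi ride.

The taxi ride ends at 6:08 AM + 475 min = 2:03 PM.
Baggage claim ends at 2:03 PM − 380 min = 7:43 AM.
The taxi ride starts at 7:43 AM + 305 min = 12:48 PM.

12:48 PM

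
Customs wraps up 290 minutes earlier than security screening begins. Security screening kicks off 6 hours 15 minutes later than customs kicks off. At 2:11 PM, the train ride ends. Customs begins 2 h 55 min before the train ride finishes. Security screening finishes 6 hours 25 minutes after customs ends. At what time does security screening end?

7:06 PM

Customs starts at 2:11 PM − 175 min = 11:16 AM.
Security screening starts at 11:16 AM + 375 min = 5:31 PM.
Customs ends at 5:31 PM − 290 min = 12:41 PM.
Security screening ends at 12:41 PM + 385 min = 7:06 PM.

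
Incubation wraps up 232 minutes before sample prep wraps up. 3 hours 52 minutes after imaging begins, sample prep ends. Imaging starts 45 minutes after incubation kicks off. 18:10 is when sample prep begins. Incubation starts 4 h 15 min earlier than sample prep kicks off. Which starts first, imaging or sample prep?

imaging

Incubation starts at 18:10 − 255 min = 13:55.
Imaging starts at 13:55 + 45 min = 14:40.
Imaging starts at 14:40 and sample prep starts at 18:10, so imaging is first.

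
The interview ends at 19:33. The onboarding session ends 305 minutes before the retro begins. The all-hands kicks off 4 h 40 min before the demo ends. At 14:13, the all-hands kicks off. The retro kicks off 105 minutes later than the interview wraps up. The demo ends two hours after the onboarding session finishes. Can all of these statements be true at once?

No

The retro starts at 19:33 + 105 min = 21:18.
The onboarding session ends at 21:18 − 305 min = 16:13.
The demo ends at 16:13 + 120 min = 18:13.
The all-hands starts at 18:13 − 280 min = 13:33.
But the all-hands is also said to start at 14:13 — a 40-minute conflict.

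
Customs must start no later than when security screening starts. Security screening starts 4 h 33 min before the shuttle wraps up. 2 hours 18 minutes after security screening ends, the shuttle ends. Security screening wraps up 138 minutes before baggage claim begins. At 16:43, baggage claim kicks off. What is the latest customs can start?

12:10

Security screening ends at 16:43 − 138 min = 14:25.
The shuttle ends at 14:25 + 138 min = 16:43.
Security screening starts at 16:43 − 273 min = 12:10.
Customs is bounded by security screening, so the latest it can start is 12:10.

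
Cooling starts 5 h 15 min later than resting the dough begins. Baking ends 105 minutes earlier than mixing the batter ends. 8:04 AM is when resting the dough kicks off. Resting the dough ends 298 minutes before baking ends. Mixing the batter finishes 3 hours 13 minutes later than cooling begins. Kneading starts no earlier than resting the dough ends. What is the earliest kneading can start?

Cooling starts at 8:04 AM + 315 min = 1:19 PM.
Mixing the batter ends at 1:19 PM + 193 min = 4:32 PM.
Baking ends at 4:32 PM − 105 min = 2:47 PM.
Resting the dough ends at 2:47 PM − 298 min = 9:49 AM.
Kneading is bounded by resting the dough, so the earliest it can start is 9:49 AM.

9:49 AM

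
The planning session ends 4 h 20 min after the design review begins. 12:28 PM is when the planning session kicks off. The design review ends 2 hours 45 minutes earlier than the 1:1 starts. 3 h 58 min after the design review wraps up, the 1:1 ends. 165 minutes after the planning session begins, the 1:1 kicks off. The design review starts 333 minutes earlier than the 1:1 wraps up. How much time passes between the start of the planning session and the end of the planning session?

2 h 45 min

The 1:1 starts at 12:28 PM + 165 min = 3:13 PM.
The design review ends at 3:13 PM − 165 min = 12:28 PM.
The 1:1 ends at 12:28 PM + 238 min = 4:26 PM.
The design review starts at 4:26 PM − 333 min = 10:53 AM.
The planning session ends at 10:53 AM + 260 min = 3:13 PM.
From 12:28 PM to 3:13 PM is 2 h 45 min.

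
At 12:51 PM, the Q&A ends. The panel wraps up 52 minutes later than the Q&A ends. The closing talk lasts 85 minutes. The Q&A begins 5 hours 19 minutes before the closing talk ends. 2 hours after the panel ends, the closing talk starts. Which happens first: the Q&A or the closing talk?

The panel ends at 12:51 PM + 52 min = 1:43 PM.
The closing talk starts at 1:43 PM + 120 min = 3:43 PM.
The closing talk ends at 3:43 PM + 85 min = 5:08 PM.
The Q&A starts at 5:08 PM − 319 min = 11:49 AM.
The Q&A starts at 11:49 AM and the closing talk starts at 3:43 PM, so the Q&A is first.

the Q&A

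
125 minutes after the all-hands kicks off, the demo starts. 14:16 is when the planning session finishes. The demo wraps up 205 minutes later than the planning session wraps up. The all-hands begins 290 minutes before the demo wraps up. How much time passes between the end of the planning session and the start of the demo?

The demo ends at 14:16 + 205 min = 17:41.
The all-hands starts at 17:41 − 290 min = 12:51.
The demo starts at 12:51 + 125 min = 14:56.
From 14:16 to 14:56 is 40 minutes.

40 minutes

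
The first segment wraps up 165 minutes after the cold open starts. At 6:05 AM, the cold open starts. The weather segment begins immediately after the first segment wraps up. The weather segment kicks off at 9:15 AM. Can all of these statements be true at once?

No

The first segment ends at 6:05 AM + 165 min = 8:50 AM.
So the weather segment starts at 8:50 AM.
But the weather segment is also said to start at 9:15 AM — a 25-minute conflict.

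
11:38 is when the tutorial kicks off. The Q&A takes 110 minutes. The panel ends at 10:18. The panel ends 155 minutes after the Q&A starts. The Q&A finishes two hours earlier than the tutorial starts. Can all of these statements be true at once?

No

The Q&A ends at 11:38 − 120 min = 09:38.
The Q&A starts at 09:38 − 110 min = 07:48.
The panel ends at 07:48 + 155 min = 10:23.
But the panel is also said to end at 10:18 — a 5-minute conflict.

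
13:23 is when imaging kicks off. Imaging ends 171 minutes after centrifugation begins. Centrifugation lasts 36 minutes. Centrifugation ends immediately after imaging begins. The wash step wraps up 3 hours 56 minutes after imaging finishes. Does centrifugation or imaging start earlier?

Centrifugation ends at 13:23.
Centrifugation starts at 13:23 − 36 min = 12:47.
Centrifugation starts at 12:47 and imaging starts at 13:23, so centrifugation is first.

centrifugation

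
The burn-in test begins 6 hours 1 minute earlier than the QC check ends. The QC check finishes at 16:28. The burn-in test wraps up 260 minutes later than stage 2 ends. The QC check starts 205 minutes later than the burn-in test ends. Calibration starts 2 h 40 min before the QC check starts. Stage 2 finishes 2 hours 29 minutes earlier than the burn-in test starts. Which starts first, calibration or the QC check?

The burn-in test starts at 16:28 − 361 min = 10:27.
Stage 2 ends at 10:27 − 149 min = 07:58.
The burn-in test ends at 07:58 + 260 min = 12:18.
The QC check starts at 12:18 + 205 min = 15:43.
Calibration starts at 15:43 − 160 min = 13:03.
Calibration starts at 13:03 and the QC check starts at 15:43, so calibration is first.

calibration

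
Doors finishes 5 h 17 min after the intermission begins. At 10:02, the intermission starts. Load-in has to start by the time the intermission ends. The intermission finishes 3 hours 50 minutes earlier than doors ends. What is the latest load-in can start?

Doors ends at 10:02 + 317 min = 15:19.
The intermission ends at 15:19 − 230 min = 11:29.
Load-in is bounded by the intermission, so the latest it can start is 11:29.

11:29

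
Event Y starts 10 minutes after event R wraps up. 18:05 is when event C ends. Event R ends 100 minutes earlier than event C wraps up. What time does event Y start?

16:35

Event R ends at 18:05 − 100 min = 16:25.
Event Y starts at 16:25 + 10 min = 16:35.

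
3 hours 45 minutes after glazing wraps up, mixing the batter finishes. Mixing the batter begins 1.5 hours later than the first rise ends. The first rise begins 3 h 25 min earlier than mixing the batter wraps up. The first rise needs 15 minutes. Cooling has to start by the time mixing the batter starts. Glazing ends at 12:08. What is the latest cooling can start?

14:13

Mixing the batter ends at 12:08 + 225 min = 15:53.
The first rise starts at 15:53 − 205 min = 12:28.
The first rise ends at 12:28 + 15 min = 12:43.
Mixing the batter starts at 12:43 + 90 min = 14:13.
Cooling is bounded by mixing the batter, so the latest it can start is 14:13.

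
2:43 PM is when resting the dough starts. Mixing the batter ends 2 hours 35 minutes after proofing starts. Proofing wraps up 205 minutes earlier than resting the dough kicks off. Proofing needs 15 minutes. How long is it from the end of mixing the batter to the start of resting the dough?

Proofing ends at 2:43 PM − 205 min = 11:18 AM.
Proofing starts at 11:18 AM − 15 min = 11:03 AM.
Mixing the batter ends at 11:03 AM + 155 min = 1:38 PM.
From 1:38 PM to 2:43 PM is 1 h 5 min.

1 h 5 min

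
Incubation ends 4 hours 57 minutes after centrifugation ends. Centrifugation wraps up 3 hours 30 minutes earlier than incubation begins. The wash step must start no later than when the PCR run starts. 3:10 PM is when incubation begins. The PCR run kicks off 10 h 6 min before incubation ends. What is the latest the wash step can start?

6:31 AM

Centrifugation ends at 3:10 PM − 210 min = 11:40 AM.
Incubation ends at 11:40 AM + 297 min = 4:37 PM.
The PCR run starts at 4:37 PM − 606 min = 6:31 AM.
The wash step is bounded by the PCR run, so the latest it can start is 6:31 AM.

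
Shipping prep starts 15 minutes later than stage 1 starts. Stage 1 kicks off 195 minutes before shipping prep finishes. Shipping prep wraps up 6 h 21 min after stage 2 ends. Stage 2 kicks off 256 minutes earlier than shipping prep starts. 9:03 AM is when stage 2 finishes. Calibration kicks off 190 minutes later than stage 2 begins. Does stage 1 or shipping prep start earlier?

Shipping prep ends at 9:03 AM + 381 min = 3:24 PM.
Stage 1 starts at 3:24 PM − 195 min = 12:09 PM.
Shipping prep starts at 12:09 PM + 15 min = 12:24 PM.
Stage 1 starts at 12:09 PM and shipping prep starts at 12:24 PM, so stage 1 is first.

stage 1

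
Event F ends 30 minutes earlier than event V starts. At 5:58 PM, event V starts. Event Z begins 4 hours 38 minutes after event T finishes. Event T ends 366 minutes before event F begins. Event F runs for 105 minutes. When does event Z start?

2:15 PM

Event F ends at 5:58 PM − 30 min = 5:28 PM.
Event F starts at 5:28 PM − 105 min = 3:43 PM.
Event T ends at 3:43 PM − 366 min = 9:37 AM.
Event Z starts at 9:37 AM + 278 min = 2:15 PM.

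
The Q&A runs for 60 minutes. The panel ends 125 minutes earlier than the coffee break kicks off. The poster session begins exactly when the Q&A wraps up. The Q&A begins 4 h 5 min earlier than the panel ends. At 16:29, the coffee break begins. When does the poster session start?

11:19

The panel ends at 16:29 − 125 min = 14:24.
The Q&A starts at 14:24 − 245 min = 10:19.
The Q&A ends at 10:19 + 60 min = 11:19.
So the poster session starts at 11:19.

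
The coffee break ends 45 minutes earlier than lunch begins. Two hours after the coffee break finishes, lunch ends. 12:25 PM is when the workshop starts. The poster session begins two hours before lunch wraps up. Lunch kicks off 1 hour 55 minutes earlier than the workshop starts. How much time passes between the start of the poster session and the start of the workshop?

2 h 40 min

Lunch starts at 12:25 PM − 115 min = 10:30 AM.
The coffee break ends at 10:30 AM − 45 min = 9:45 AM.
Lunch ends at 9:45 AM + 120 min = 11:45 AM.
The poster session starts at 11:45 AM − 120 min = 9:45 AM.
From 9:45 AM to 12:25 PM is 2 h 40 min.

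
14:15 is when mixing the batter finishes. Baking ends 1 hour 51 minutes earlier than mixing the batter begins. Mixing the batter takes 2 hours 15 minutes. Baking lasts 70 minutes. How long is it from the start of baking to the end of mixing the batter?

Mixing the batter starts at 14:15 − 135 min = 12:00.
Baking ends at 12:00 − 111 min = 10:09.
Baking starts at 10:09 − 70 min = 08:59.
From 08:59 to 14:15 is 316 minutes.

316 minutes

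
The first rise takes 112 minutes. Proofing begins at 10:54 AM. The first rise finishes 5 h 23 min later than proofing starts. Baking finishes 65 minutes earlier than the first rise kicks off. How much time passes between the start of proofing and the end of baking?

2 hours 26 minutes

The first rise ends at 10:54 AM + 323 min = 4:17 PM.
The first rise starts at 4:17 PM − 112 min = 2:25 PM.
Baking ends at 2:25 PM − 65 min = 1:20 PM.
From 10:54 AM to 1:20 PM is 2 hours 26 minutes.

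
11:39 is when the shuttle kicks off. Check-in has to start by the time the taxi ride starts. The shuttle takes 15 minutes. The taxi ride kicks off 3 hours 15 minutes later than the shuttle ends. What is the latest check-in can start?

15:09

The shuttle ends at 11:39 + 15 min = 11:54.
The taxi ride starts at 11:54 + 195 min = 15:09.
Check-in is bounded by the taxi ride, so the latest it can start is 15:09.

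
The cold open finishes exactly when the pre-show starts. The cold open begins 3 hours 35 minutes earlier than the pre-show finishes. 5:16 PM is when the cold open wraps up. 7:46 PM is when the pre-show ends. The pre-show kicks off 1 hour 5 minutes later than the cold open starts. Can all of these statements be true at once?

Yes

The cold open starts at 7:46 PM − 215 min = 4:11 PM.
The pre-show starts at 4:11 PM + 65 min = 5:16 PM.
So the cold open ends at 5:16 PM.
That matches the stated 5:16 PM, so the schedule is consistent.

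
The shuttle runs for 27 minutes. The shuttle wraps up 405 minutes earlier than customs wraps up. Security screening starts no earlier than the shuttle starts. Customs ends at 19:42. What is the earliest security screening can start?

The shuttle ends at 19:42 − 405 min = 12:57.
The shuttle starts at 12:57 − 27 min = 12:30.
Security screening is bounded by the shuttle, so the earliest it can start is 12:30.

12:30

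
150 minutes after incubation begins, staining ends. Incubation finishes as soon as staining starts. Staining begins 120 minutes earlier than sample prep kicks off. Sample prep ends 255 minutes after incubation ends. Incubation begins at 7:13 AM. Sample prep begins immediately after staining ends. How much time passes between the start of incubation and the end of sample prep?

285 minutes

Staining ends at 7:13 AM + 150 min = 9:43 AM.
So sample prep starts at 9:43 AM.
Staining starts at 9:43 AM − 120 min = 7:43 AM.
So incubation ends at 7:43 AM.
Sample prep ends at 7:43 AM + 255 min = 11:58 AM.
From 7:13 AM to 11:58 AM is 285 minutes.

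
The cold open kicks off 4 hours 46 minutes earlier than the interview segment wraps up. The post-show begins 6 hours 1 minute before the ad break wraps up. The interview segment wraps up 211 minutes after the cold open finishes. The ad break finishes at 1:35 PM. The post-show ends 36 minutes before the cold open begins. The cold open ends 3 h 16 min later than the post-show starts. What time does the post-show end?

The post-show starts at 1:35 PM − 361 min = 7:34 AM.
The cold open ends at 7:34 AM + 196 min = 10:50 AM.
The interview segment ends at 10:50 AM + 211 min = 2:21 PM.
The cold open starts at 2:21 PM − 286 min = 9:35 AM.
The post-show ends at 9:35 AM − 36 min = 8:59 AM.

8:59 AM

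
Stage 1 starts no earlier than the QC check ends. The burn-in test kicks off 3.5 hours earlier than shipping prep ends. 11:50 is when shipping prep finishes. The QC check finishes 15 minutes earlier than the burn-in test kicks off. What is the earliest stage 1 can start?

The burn-in test starts at 11:50 − 210 min = 08:20.
The QC check ends at 08:20 − 15 min = 08:05.
Stage 1 is bounded by the QC check, so the earliest it can start is 08:05.

08:05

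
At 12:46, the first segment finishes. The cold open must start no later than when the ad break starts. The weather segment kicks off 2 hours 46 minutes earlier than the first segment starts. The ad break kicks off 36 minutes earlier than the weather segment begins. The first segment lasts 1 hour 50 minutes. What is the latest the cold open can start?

The first segment starts at 12:46 − 110 min = 10:56.
The weather segment starts at 10:56 − 166 min = 08:10.
The ad break starts at 08:10 − 36 min = 07:34.
The cold open is bounded by the ad break, so the latest it can start is 07:34.

07:34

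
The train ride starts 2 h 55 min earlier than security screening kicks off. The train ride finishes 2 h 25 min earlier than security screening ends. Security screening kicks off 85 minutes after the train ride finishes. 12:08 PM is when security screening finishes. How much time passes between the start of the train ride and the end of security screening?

3 h 55 min

The train ride ends at 12:08 PM − 145 min = 9:43 AM.
Security screening starts at 9:43 AM + 85 min = 11:08 AM.
The train ride starts at 11:08 AM − 175 min = 8:13 AM.
From 8:13 AM to 12:08 PM is 3 h 55 min.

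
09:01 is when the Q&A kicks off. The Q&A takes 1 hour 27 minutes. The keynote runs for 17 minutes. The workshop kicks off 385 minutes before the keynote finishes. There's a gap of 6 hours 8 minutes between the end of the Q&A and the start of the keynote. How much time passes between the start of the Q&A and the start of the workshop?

87 minutes

The Q&A ends at 09:01 + 87 min = 10:28.
The keynote starts at 10:28 + 368 min = 16:36.
The keynote ends at 16:36 + 17 min = 16:53.
The workshop starts at 16:53 − 385 min = 10:28.
From 09:01 to 10:28 is 87 minutes.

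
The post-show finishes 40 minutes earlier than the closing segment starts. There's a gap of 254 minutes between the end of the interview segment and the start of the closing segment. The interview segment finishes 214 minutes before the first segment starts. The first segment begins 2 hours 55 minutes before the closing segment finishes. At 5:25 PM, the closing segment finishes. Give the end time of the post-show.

The first segment starts at 5:25 PM − 175 min = 2:30 PM.
The interview segment ends at 2:30 PM − 214 min = 10:56 AM.
The closing segment starts at 10:56 AM + 254 min = 3:10 PM.
The post-show ends at 3:10 PM − 40 min = 2:30 PM.

2:30 PM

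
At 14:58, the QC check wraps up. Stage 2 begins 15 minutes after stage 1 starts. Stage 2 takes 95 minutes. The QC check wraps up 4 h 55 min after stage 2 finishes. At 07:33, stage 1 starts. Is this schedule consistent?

Stage 2 starts at 07:33 + 15 min = 07:48.
Stage 2 ends at 07:48 + 95 min = 09:23.
The QC check ends at 09:23 + 295 min = 14:18.
But the QC check is also said to end at 14:58 — a 40-minute conflict.

No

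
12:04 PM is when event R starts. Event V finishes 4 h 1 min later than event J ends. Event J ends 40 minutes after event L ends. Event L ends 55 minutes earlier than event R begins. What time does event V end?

Event L ends at 12:04 PM − 55 min = 11:09 AM.
Event J ends at 11:09 AM + 40 min = 11:49 AM.
Event V ends at 11:49 AM + 241 min = 3:50 PM.

3:50 PM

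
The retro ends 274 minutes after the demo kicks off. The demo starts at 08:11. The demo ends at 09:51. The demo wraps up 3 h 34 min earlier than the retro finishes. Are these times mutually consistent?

No

The retro ends at 08:11 + 274 min = 12:45.
The demo ends at 12:45 − 214 min = 09:11.
But the demo is also said to end at 09:51 — a 40-minute conflict.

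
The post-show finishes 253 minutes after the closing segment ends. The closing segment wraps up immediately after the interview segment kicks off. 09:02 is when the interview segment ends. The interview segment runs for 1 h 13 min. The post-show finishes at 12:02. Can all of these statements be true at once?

Yes

The interview segment starts at 09:02 − 73 min = 07:49.
So the closing segment ends at 07:49.
The post-show ends at 07:49 + 253 min = 12:02.
That matches the stated 12:02, so the schedule is consistent.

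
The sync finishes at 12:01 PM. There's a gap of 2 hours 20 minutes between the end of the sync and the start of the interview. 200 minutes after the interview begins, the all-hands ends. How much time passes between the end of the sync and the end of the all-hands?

5 h 40 min

The interview starts at 12:01 PM + 140 min = 2:21 PM.
The all-hands ends at 2:21 PM + 200 min = 5:41 PM.
From 12:01 PM to 5:41 PM is 5 h 40 min.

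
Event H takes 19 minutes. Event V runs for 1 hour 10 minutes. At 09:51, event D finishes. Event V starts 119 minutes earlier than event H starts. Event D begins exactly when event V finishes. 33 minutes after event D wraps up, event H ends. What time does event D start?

09:16

Event H ends at 09:51 + 33 min = 10:24.
Event H starts at 10:24 − 19 min = 10:05.
Event V starts at 10:05 − 119 min = 08:06.
Event V ends at 08:06 + 70 min = 09:16.
So event D starts at 09:16.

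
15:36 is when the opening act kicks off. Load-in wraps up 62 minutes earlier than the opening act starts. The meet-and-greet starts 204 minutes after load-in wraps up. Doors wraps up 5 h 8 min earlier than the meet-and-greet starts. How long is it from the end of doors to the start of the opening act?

Load-in ends at 15:36 − 62 min = 14:34.
The meet-and-greet starts at 14:34 + 204 min = 17:58.
Doors ends at 17:58 − 308 min = 12:50.
From 12:50 to 15:36 is 2 h 46 min.

2 h 46 min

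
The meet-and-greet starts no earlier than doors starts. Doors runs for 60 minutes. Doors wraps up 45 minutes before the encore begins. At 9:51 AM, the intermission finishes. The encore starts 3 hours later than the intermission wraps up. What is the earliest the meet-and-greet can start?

The encore starts at 9:51 AM + 180 min = 12:51 PM.
Doors ends at 12:51 PM − 45 min = 12:06 PM.
Doors starts at 12:06 PM − 60 min = 11:06 AM.
The meet-and-greet is bounded by doors, so the earliest it can start is 11:06 AM.

11:06 AM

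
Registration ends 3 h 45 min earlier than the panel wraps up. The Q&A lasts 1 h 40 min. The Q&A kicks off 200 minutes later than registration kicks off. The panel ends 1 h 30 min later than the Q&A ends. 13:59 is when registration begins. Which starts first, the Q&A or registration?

The Q&A starts at 13:59 + 200 min = 17:19.
The Q&A starts at 17:19 and registration starts at 13:59, so registration is first.

registration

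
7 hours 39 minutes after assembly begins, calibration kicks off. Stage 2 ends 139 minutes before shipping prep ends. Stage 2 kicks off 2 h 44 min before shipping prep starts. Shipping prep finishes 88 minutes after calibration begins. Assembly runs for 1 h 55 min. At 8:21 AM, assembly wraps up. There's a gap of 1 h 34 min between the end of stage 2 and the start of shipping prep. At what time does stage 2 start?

Assembly starts at 8:21 AM − 115 min = 6:26 AM.
Calibration starts at 6:26 AM + 459 min = 2:05 PM.
Shipping prep ends at 2:05 PM + 88 min = 3:33 PM.
Stage 2 ends at 3:33 PM − 139 min = 1:14 PM.
Shipping prep starts at 1:14 PM + 94 min = 2:48 PM.
Stage 2 starts at 2:48 PM − 164 min = 12:04 PM.

12:04 PM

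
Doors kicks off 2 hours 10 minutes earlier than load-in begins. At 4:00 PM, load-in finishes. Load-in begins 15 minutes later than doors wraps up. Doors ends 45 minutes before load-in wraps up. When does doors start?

1:20 PM

Doors ends at 4:00 PM − 45 min = 3:15 PM.
Load-in starts at 3:15 PM + 15 min = 3:30 PM.
Doors starts at 3:30 PM − 130 min = 1:20 PM.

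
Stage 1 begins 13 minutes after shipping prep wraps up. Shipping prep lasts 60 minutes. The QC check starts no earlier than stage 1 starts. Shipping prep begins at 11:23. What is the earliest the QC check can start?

12:36

Shipping prep ends at 11:23 + 60 min = 12:23.
Stage 1 starts at 12:23 + 13 min = 12:36.
The QC check is bounded by stage 1, so the earliest it can start is 12:36.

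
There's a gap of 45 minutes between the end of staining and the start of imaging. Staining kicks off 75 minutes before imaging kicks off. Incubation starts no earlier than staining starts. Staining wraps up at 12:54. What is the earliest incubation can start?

Imaging starts at 12:54 + 45 min = 13:39.
Staining starts at 13:39 − 75 min = 12:24.
Incubation is bounded by staining, so the earliest it can start is 12:24.

12:24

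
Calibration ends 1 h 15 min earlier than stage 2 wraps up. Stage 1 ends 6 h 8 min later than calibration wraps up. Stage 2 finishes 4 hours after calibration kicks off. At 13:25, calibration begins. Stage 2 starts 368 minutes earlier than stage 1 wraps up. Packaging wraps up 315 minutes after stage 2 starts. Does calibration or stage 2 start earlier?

calibration

Stage 2 ends at 13:25 + 240 min = 17:25.
Calibration ends at 17:25 − 75 min = 16:10.
Stage 1 ends at 16:10 + 368 min = 22:18.
Stage 2 starts at 22:18 − 368 min = 16:10.
Calibration starts at 13:25 and stage 2 starts at 16:10, so calibration is first.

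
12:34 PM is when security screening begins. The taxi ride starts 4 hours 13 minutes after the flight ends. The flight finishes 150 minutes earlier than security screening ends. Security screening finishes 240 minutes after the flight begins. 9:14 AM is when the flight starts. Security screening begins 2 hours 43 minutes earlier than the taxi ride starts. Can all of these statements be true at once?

No

Security screening ends at 9:14 AM + 240 min = 1:14 PM.
The flight ends at 1:14 PM − 150 min = 10:44 AM.
The taxi ride starts at 10:44 AM + 253 min = 2:57 PM.
Security screening starts at 2:57 PM − 163 min = 12:14 PM.
But security screening is also said to start at 12:34 PM — a 20-minute conflict.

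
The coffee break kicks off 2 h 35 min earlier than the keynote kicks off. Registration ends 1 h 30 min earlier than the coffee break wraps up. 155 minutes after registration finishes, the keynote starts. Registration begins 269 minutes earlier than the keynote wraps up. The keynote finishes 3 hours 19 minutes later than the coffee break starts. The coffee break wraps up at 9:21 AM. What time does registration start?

Registration ends at 9:21 AM − 90 min = 7:51 AM.
The keynote starts at 7:51 AM + 155 min = 10:26 AM.
The coffee break starts at 10:26 AM − 155 min = 7:51 AM.
The keynote ends at 7:51 AM + 199 min = 11:10 AM.
Registration starts at 11:10 AM − 269 min = 6:41 AM.

6:41 AM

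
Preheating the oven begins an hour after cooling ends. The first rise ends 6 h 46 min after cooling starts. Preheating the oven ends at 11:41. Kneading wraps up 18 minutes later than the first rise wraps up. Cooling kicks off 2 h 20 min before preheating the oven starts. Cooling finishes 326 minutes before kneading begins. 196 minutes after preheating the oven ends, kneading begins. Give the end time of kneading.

15:15

Kneading starts at 11:41 + 196 min = 14:57.
Cooling ends at 14:57 − 326 min = 09:31.
Preheating the oven starts at 09:31 + 60 min = 10:31.
Cooling starts at 10:31 − 140 min = 08:11.
The first rise ends at 08:11 + 406 min = 14:57.
Kneading ends at 14:57 + 18 min = 15:15.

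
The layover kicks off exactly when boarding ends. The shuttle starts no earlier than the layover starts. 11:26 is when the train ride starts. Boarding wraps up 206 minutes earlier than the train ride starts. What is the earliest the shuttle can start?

Boarding ends at 11:26 − 206 min = 08:00.
So the layover starts at 08:00.
The shuttle is bounded by the layover, so the earliest it can start is 08:00.

08:00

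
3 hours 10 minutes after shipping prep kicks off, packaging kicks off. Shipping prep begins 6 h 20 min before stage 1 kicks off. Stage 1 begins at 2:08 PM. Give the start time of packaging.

10:58 AM

Shipping prep starts at 2:08 PM − 380 min = 7:48 AM.
Packaging starts at 7:48 AM + 190 min = 10:58 AM.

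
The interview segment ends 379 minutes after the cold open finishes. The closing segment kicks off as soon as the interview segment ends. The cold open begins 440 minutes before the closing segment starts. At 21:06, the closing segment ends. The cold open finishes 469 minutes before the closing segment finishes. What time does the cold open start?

The cold open ends at 21:06 − 469 min = 13:17.
The interview segment ends at 13:17 + 379 min = 19:36.
So the closing segment starts at 19:36.
The cold open starts at 19:36 − 440 min = 12:16.

12:16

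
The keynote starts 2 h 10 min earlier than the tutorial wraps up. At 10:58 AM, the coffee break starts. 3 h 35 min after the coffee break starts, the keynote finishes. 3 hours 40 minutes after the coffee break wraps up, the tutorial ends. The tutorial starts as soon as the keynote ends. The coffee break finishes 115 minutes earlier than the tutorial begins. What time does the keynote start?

2:08 PM

The keynote ends at 10:58 AM + 215 min = 2:33 PM.
So the tutorial starts at 2:33 PM.
The coffee break ends at 2:33 PM − 115 min = 12:38 PM.
The tutorial ends at 12:38 PM + 220 min = 4:18 PM.
The keynote starts at 4:18 PM − 130 min = 2:08 PM.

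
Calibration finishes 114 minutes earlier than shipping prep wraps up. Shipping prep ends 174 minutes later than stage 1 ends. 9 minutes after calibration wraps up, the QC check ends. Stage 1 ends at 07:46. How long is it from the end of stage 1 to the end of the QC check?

Shipping prep ends at 07:46 + 174 min = 10:40.
Calibration ends at 10:40 − 114 min = 08:46.
The QC check ends at 08:46 + 9 min = 08:55.
From 07:46 to 08:55 is 1 hour 9 minutes.

1 hour 9 minutes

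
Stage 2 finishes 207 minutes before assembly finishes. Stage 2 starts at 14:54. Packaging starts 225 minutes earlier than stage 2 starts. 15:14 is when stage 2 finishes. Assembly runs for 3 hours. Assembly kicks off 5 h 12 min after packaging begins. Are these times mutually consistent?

No

Packaging starts at 14:54 − 225 min = 11:09.
Assembly starts at 11:09 + 312 min = 16:21.
Assembly ends at 16:21 + 180 min = 19:21.
Stage 2 ends at 19:21 − 207 min = 15:54.
But stage 2 is also said to end at 15:14 — a 40-minute conflict.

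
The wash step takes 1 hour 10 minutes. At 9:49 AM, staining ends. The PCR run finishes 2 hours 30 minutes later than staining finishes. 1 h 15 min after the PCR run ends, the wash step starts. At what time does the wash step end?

The PCR run ends at 9:49 AM + 150 min = 12:19 PM.
The wash step starts at 12:19 PM + 75 min = 1:34 PM.
The wash step ends at 1:34 PM + 70 min = 2:44 PM.

2:44 PM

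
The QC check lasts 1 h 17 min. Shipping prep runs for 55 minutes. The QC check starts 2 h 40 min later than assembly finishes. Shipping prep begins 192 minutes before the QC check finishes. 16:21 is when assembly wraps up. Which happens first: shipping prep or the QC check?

shipping prep

The QC check starts at 16:21 + 160 min = 19:01.
The QC check ends at 19:01 + 77 min = 20:18.
Shipping prep starts at 20:18 − 192 min = 17:06.
Shipping prep starts at 17:06 and the QC check starts at 19:01, so shipping prep is first.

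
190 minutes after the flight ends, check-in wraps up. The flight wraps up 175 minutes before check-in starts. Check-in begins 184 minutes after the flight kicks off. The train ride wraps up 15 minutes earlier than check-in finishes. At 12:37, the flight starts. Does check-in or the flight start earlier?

the flight

Check-in starts at 12:37 + 184 min = 15:41.
Check-in starts at 15:41 and the flight starts at 12:37, so the flight is first.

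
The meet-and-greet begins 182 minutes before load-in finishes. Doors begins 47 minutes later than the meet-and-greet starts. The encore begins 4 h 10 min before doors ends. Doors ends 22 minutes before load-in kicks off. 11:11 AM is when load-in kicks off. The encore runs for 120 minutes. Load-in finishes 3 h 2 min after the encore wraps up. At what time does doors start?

Doors ends at 11:11 AM − 22 min = 10:49 AM.
The encore starts at 10:49 AM − 250 min = 6:39 AM.
The encore ends at 6:39 AM + 120 min = 8:39 AM.
Load-in ends at 8:39 AM + 182 min = 11:41 AM.
The meet-and-greet starts at 11:41 AM − 182 min = 8:39 AM.
Doors starts at 8:39 AM + 47 min = 9:26 AM.

9:26 AM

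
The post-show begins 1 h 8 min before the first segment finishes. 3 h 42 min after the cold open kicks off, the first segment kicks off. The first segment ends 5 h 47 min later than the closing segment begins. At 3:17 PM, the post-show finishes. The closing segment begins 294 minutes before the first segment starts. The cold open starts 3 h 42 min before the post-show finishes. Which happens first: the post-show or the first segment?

The cold open starts at 3:17 PM − 222 min = 11:35 AM.
The first segment starts at 11:35 AM + 222 min = 3:17 PM.
The closing segment starts at 3:17 PM − 294 min = 10:23 AM.
The first segment ends at 10:23 AM + 347 min = 4:10 PM.
The post-show starts at 4:10 PM − 68 min = 3:02 PM.
The post-show starts at 3:02 PM and the first segment starts at 3:17 PM, so the post-show is first.

the post-show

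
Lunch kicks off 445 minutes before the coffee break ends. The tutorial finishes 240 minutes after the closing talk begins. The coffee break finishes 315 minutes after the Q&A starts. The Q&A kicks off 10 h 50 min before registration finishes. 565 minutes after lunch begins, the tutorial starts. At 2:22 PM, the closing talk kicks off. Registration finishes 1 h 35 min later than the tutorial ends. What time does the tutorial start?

The tutorial ends at 2:22 PM + 240 min = 6:22 PM.
Registration ends at 6:22 PM + 95 min = 7:57 PM.
The Q&A starts at 7:57 PM − 650 min = 9:07 AM.
The coffee break ends at 9:07 AM + 315 min = 2:22 PM.
Lunch starts at 2:22 PM − 445 min = 6:57 AM.
The tutorial starts at 6:57 AM + 565 min = 4:22 PM.

4:22 PM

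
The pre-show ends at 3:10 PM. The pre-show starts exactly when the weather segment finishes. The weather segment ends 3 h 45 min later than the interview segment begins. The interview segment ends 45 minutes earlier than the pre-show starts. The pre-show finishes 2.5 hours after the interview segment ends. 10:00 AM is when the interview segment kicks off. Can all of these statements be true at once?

No

The weather segment ends at 10:00 AM + 225 min = 1:45 PM.
So the pre-show starts at 1:45 PM.
The interview segment ends at 1:45 PM − 45 min = 1:00 PM.
The pre-show ends at 1:00 PM + 150 min = 3:30 PM.
But the pre-show is also said to end at 3:10 PM — a 20-minute conflict.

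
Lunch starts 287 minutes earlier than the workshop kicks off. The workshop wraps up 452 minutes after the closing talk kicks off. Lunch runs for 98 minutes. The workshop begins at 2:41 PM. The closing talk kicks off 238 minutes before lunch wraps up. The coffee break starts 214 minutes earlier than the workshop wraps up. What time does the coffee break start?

11:32 AM

Lunch starts at 2:41 PM − 287 min = 9:54 AM.
Lunch ends at 9:54 AM + 98 min = 11:32 AM.
The closing talk starts at 11:32 AM − 238 min = 7:34 AM.
The workshop ends at 7:34 AM + 452 min = 3:06 PM.
The coffee break starts at 3:06 PM − 214 min = 11:32 AM.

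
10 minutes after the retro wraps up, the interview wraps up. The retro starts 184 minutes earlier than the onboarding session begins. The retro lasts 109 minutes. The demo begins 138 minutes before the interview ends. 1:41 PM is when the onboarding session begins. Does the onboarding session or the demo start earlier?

the demo

The retro starts at 1:41 PM − 184 min = 10:37 AM.
The retro ends at 10:37 AM + 109 min = 12:26 PM.
The interview ends at 12:26 PM + 10 min = 12:36 PM.
The demo starts at 12:36 PM − 138 min = 10:18 AM.
The onboarding session starts at 1:41 PM and the demo starts at 10:18 AM, so the demo is first.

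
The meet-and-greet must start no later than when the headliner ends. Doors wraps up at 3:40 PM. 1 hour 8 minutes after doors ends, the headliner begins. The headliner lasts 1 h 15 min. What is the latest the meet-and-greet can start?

The headliner starts at 3:40 PM + 68 min = 4:48 PM.
The headliner ends at 4:48 PM + 75 min = 6:03 PM.
The meet-and-greet is bounded by the headliner, so the latest it can start is 6:03 PM.

6:03 PM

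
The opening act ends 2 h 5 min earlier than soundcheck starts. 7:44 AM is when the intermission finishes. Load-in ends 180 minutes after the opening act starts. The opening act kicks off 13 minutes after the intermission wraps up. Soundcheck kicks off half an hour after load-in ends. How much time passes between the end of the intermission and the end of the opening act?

The opening act starts at 7:44 AM + 13 min = 7:57 AM.
Load-in ends at 7:57 AM + 180 min = 10:57 AM.
Soundcheck starts at 10:57 AM + 30 min = 11:27 AM.
The opening act ends at 11:27 AM − 125 min = 9:22 AM.
From 7:44 AM to 9:22 AM is 1 h 38 min.

1 h 38 min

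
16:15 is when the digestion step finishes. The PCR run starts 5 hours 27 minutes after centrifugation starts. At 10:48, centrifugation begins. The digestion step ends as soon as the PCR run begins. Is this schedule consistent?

The PCR run starts at 10:48 + 327 min = 16:15.
So the digestion step ends at 16:15.
That matches the stated 16:15, so the schedule is consistent.

Yes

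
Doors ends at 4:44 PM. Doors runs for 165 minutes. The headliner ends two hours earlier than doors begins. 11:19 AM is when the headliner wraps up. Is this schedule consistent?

Doors starts at 4:44 PM − 165 min = 1:59 PM.
The headliner ends at 1:59 PM − 120 min = 11:59 AM.
But the headliner is also said to end at 11:19 AM — a 40-minute conflict.

No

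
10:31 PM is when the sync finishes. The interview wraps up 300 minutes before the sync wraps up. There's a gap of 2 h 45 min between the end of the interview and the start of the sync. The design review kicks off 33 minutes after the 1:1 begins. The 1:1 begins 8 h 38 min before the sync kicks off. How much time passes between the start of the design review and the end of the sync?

The interview ends at 10:31 PM − 300 min = 5:31 PM.
The sync starts at 5:31 PM + 165 min = 8:16 PM.
The 1:1 starts at 8:16 PM − 518 min = 11:38 AM.
The design review starts at 11:38 AM + 33 min = 12:11 PM.
From 12:11 PM to 10:31 PM is 10 hours 20 minutes.

10 hours 20 minutes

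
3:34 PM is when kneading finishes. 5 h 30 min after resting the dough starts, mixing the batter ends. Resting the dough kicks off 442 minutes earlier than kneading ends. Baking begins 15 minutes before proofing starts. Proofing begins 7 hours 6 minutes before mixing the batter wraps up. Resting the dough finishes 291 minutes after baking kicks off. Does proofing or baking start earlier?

baking

Resting the dough starts at 3:34 PM − 442 min = 8:12 AM.
Mixing the batter ends at 8:12 AM + 330 min = 1:42 PM.
Proofing starts at 1:42 PM − 426 min = 6:36 AM.
Baking starts at 6:36 AM − 15 min = 6:21 AM.
Proofing starts at 6:36 AM and baking starts at 6:21 AM, so baking is first.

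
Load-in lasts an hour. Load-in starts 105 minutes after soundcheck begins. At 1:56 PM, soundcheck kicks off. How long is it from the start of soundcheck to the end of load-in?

Load-in starts at 1:56 PM + 105 min = 3:41 PM.
Load-in ends at 3:41 PM + 60 min = 4:41 PM.
From 1:56 PM to 4:41 PM is 2 hours 45 minutes.

2 hours 45 minutes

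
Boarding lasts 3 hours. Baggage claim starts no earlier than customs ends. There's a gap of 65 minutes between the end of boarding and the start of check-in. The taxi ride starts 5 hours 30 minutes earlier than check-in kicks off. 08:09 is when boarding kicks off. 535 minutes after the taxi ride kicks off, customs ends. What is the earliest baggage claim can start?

15:39

Boarding ends at 08:09 + 180 min = 11:09.
Check-in starts at 11:09 + 65 min = 12:14.
The taxi ride starts at 12:14 − 330 min = 06:44.
Customs ends at 06:44 + 535 min = 15:39.
Baggage claim is bounded by customs, so the earliest it can start is 15:39.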